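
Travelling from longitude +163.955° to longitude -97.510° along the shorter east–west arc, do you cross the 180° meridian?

Naïve |-97.510 − 163.955| = 261.465° > 180°, so the shorter arc goes the other way round — across 180°.
Signed shortest Δλ = ((-97.510 − 163.955 + 180) mod 360) − 180 = 98.535°.
Going east by 98.535° from +163.955° passes through 180° before reaching -97.510°.

Yes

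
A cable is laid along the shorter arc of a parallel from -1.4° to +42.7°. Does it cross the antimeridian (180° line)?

No

Signed shortest Δλ = ((42.7 − -1.4 + 180) mod 360) − 180 = 44.1°.
Going east by 44.1° from -1.4° reaches +42.7° without touching 180°.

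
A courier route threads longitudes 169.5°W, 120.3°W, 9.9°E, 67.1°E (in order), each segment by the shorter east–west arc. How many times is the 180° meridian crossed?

0

Leg 1: -169.5° → -120.3°, shortest Δλ = 49.2° (east) — does not cross 180°.
Leg 2: -120.3° → +9.9°, shortest Δλ = 130.2° (east) — does not cross 180°.
Leg 3: +9.9° → +67.1°, shortest Δλ = 57.2° (east) — does not cross 180°.
Total crossings: 0.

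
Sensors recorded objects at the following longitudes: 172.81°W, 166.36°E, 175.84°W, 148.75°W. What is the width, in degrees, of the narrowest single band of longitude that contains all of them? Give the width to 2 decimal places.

44.89°

Sort the longitudes: -175.84°, -172.81°, -148.75°, +166.36°.
Eastward gaps between consecutive values (wrapping around): 3.03°, 24.06°, 315.11°, 17.80°.
Largest gap = 315.11° ⇒ minimal covering band is its complement: 360° − 315.11° = 44.89°.
Band runs from +166.36° eastward to -148.75°, crossing the antimeridian.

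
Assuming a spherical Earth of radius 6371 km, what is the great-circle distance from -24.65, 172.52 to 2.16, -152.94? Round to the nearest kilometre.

Δλ = -152.94 − 172.52 = -325.46°; wrapped into (−180°, 180°]: 34.54°.
Δφ = 2.16 − -24.65 = 26.81°.
a = sin²(Δφ/2) + cos φ₁ · cos φ₂ · sin²(Δλ/2) = 0.133793.
c = 2·atan2(√a, √(1−a)) = 0.74893 rad → d = 6371·c ≈ 4771.46 km.

4771 km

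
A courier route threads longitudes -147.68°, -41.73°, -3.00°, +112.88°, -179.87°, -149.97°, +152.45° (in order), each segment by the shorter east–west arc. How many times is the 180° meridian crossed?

2

Leg 1: -147.68° → -41.73°, shortest Δλ = 105.95° (east) — does not cross 180°.
Leg 2: -41.73° → -3.00°, shortest Δλ = 38.73° (east) — does not cross 180°.
Leg 3: -3.00° → +112.88°, shortest Δλ = 115.88° (east) — does not cross 180°.
Leg 4: +112.88° → -179.87°, shortest Δλ = 67.25° (east) — crosses 180°.
Leg 5: -179.87° → -149.97°, shortest Δλ = 29.9° (east) — does not cross 180°.
Leg 6: -149.97° → +152.45°, shortest Δλ = -57.58° (west) — crosses 180°.
Total crossings: 2.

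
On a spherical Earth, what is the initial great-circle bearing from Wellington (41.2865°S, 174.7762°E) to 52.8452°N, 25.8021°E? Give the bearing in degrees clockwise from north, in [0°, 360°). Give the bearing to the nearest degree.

310°

Δλ = 25.8021 − 174.7762 = -148.9741°.
θ = atan2( sin Δλ · cos φ₂ , cos φ₁ · sin φ₂ − sin φ₁ · cos φ₂ · cos Δλ )
  = atan2(-0.31130, 0.25739) = -50.416° → normalised to [0°, 360°): 309.584°.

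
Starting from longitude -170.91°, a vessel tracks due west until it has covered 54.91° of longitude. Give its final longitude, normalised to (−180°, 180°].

+134.18°

Start at -170.91°; shift −54.91° → -225.82°.
-225.82° lies outside (−180°, 180°]; add 360° → +134.18°.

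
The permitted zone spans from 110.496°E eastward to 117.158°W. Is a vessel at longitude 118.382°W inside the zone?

Yes

Band width going east from +110.496° to -117.158°: ((-117.158 − 110.496) mod 360) = 132.346°.
Offset of -118.382° east of the west edge: ((-118.382 − 110.496) mod 360) = 131.122°.
131.122° ≤ 132.346° ⇒ inside.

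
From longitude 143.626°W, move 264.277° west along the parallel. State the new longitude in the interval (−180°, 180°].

Start at -143.626°; shift −264.277° → -407.903°.
-407.903° lies outside (−180°, 180°]; add 360° → -47.903°.

47.903°W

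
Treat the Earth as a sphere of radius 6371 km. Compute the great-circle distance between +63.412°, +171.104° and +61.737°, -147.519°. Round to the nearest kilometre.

2090 km

Δλ = -147.519 − 171.104 = -318.623°; wrapped into (−180°, 180°]: 41.377°.
Δφ = 61.737 − 63.412 = -1.675°.
a = sin²(Δφ/2) + cos φ₁ · cos φ₂ · sin²(Δλ/2) = 0.026665.
c = 2·atan2(√a, √(1−a)) = 0.32806 rad → d = 6371·c ≈ 2090.07 km.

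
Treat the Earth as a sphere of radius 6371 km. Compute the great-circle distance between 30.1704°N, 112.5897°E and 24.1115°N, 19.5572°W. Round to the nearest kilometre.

12111 km

Δλ = -19.5572 − 112.5897 = -132.1469°.
Δφ = 24.1115 − 30.1704 = -6.0589°.
a = sin²(Δφ/2) + cos φ₁ · cos φ₂ · sin²(Δλ/2) = 0.662104.
c = 2·atan2(√a, √(1−a)) = 1.90097 rad → d = 6371·c ≈ 12111.09 km.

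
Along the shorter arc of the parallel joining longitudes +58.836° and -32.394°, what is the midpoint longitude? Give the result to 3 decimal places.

Signed shortest Δλ from +58.836° to -32.394° is -91.230°.
Midpoint longitude = +58.836° + (-91.230°)/2 = +58.836° − 45.615° = +13.221°.

+13.221°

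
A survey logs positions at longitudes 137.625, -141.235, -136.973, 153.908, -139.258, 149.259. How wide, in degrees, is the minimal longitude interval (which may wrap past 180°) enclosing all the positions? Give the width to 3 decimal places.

Sort the longitudes: -141.235°, -139.258°, -136.973°, +137.625°, +149.259°, +153.908°.
Eastward gaps between consecutive values (wrapping around): 1.977°, 2.285°, 274.598°, 11.634°, 4.649°, 64.857°.
Largest gap = 274.598° ⇒ minimal covering band is its complement: 360° − 274.598° = 85.402°.
Band runs from +137.625° eastward to -136.973°, crossing the antimeridian.

85.402°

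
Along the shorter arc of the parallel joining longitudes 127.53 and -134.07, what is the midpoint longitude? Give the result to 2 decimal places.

Signed shortest Δλ from +127.53° to -134.07° is +98.40°.
Midpoint longitude = +127.53° + (+98.40°)/2 = +127.53° + 49.20° = +176.73°.
(The naïve average (+127.53 + -134.07)/2 = -3.27° is on the wrong side of the globe.)

+176.73°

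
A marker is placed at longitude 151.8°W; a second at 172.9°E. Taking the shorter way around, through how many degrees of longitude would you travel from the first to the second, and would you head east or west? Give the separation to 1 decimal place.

35.3° west

Raw difference: 172.9 − -151.8 = 324.7°.
Normalise into (−180°, 180°]: 324.7° − 360° = -35.3°.
Negative ⇒ the second point lies to the west; separation 35.3°.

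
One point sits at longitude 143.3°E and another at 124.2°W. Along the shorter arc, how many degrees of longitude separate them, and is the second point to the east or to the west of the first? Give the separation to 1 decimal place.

92.5° east

Raw difference: -124.2 − 143.3 = -267.5°.
Normalise into (−180°, 180°]: -267.5° + 360° = 92.5°.
Positive ⇒ the second point lies to the east; separation 92.5°.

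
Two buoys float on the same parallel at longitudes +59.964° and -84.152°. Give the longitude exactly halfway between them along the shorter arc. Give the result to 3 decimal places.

-12.094°

Signed shortest Δλ from +59.964° to -84.152° is -144.116°.
Midpoint longitude = +59.964° + (-144.116°)/2 = +59.964° − 72.058° = -12.094°.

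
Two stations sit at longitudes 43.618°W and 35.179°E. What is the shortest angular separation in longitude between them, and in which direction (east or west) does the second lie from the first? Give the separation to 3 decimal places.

78.797° east

Raw difference: 35.179 − -43.618 = 78.797°.
Normalise into (−180°, 180°]: 78.797° stays 78.797°.
Positive ⇒ the second point lies to the east; separation 78.797°.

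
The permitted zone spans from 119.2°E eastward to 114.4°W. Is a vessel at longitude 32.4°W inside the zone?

Band width going east from +119.2° to -114.4°: ((-114.4 − 119.2) mod 360) = 126.4°.
Offset of -32.4° east of the west edge: ((-32.4 − 119.2) mod 360) = 208.4°.
208.4° > 126.4° ⇒ outside.

No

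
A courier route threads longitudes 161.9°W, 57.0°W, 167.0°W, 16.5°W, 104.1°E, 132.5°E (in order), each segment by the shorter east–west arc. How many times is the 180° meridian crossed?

0

Leg 1: -161.9° → -57.0°, shortest Δλ = 104.9° (east) — does not cross 180°.
Leg 2: -57.0° → -167.0°, shortest Δλ = -110.0° (west) — does not cross 180°.
Leg 3: -167.0° → -16.5°, shortest Δλ = 150.5° (east) — does not cross 180°.
Leg 4: -16.5° → +104.1°, shortest Δλ = 120.6° (east) — does not cross 180°.
Leg 5: +104.1° → +132.5°, shortest Δλ = 28.4° (east) — does not cross 180°.
Total crossings: 0.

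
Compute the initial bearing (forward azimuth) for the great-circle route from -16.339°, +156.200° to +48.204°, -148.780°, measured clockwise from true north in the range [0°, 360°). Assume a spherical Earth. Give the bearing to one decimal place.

Δλ = -148.780 − 156.200 = -304.980°; wrapped into (−180°, 180°]: 55.020°.
θ = atan2( sin Δλ · cos φ₂ , cos φ₁ · sin φ₂ − sin φ₁ · cos φ₂ · cos Δλ )
  = atan2(0.54608, 0.82290) = 33.568° → normalised to [0°, 360°): 33.568°.

33.6°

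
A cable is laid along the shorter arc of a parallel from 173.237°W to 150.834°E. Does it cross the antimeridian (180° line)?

Yes

Naïve |150.834 − -173.237| = 324.071° > 180°, so the shorter arc goes the other way round — across 180°.
Signed shortest Δλ = ((150.834 − -173.237 + 180) mod 360) − 180 = -35.929°.
Going west by 35.929° from -173.237° passes through 180° before reaching +150.834°.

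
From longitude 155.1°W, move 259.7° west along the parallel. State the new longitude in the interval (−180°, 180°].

Start at -155.1°; shift −259.7° → -414.8°.
-414.8° lies outside (−180°, 180°]; add 360° → -54.8°.

54.8°W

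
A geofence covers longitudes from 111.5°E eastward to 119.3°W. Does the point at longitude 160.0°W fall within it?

Band width going east from +111.5° to -119.3°: ((-119.3 − 111.5) mod 360) = 129.2°.
Offset of -160.0° east of the west edge: ((-160.0 − 111.5) mod 360) = 88.5°.
88.5° ≤ 129.2° ⇒ inside.

Yes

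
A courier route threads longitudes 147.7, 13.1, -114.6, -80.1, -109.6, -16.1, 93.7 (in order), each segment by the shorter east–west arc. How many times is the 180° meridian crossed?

Leg 1: +147.7° → +13.1°, shortest Δλ = -134.6° (west) — does not cross 180°.
Leg 2: +13.1° → -114.6°, shortest Δλ = -127.7° (west) — does not cross 180°.
Leg 3: -114.6° → -80.1°, shortest Δλ = 34.5° (east) — does not cross 180°.
Leg 4: -80.1° → -109.6°, shortest Δλ = -29.5° (west) — does not cross 180°.
Leg 5: -109.6° → -16.1°, shortest Δλ = 93.5° (east) — does not cross 180°.
Leg 6: -16.1° → +93.7°, shortest Δλ = 109.8° (east) — does not cross 180°.
Total crossings: 0.

0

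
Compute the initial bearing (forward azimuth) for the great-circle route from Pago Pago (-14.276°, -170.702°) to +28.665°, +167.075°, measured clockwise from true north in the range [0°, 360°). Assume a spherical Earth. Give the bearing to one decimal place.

333.5°

Δλ = 167.075 − -170.702 = 337.777°; wrapped into (−180°, 180°]: -22.223°.
θ = atan2( sin Δλ · cos φ₂ , cos φ₁ · sin φ₂ − sin φ₁ · cos φ₂ · cos Δλ )
  = atan2(-0.33186, 0.66517) = -26.515° → normalised to [0°, 360°): 333.485°.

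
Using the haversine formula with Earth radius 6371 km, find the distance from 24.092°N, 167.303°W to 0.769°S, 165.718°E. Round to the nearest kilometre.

4014 km

Δλ = 165.718 − -167.303 = 333.021°; wrapped into (−180°, 180°]: -26.979°.
Δφ = -0.769 − 24.092 = -24.861°.
a = sin²(Δφ/2) + cos φ₁ · cos φ₂ · sin²(Δλ/2) = 0.096004.
c = 2·atan2(√a, √(1−a)) = 0.63006 rad → d = 6371·c ≈ 4014.11 km.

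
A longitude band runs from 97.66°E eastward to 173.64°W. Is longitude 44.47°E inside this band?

No

Band width going east from +97.66° to -173.64°: ((-173.64 − 97.66) mod 360) = 88.70°.
Offset of +44.47° east of the west edge: ((44.47 − 97.66) mod 360) = 306.81°.
306.81° > 88.70° ⇒ outside.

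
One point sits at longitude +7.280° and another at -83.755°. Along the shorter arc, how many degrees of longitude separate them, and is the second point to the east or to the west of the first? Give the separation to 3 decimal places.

91.035° west

Raw difference: -83.755 − 7.280 = -91.035°.
Normalise into (−180°, 180°]: -91.035° stays -91.035°.
Negative ⇒ the second point lies to the west; separation 91.035°.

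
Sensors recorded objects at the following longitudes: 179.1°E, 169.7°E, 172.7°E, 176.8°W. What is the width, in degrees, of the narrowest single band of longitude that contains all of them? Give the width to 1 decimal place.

13.5°

Sort the longitudes: -176.8°, +169.7°, +172.7°, +179.1°.
Eastward gaps between consecutive values (wrapping around): 346.5°, 3.0°, 6.4°, 4.1°.
Largest gap = 346.5° ⇒ minimal covering band is its complement: 360° − 346.5° = 13.5°.
Band runs from +169.7° eastward to -176.8°, crossing the antimeridian.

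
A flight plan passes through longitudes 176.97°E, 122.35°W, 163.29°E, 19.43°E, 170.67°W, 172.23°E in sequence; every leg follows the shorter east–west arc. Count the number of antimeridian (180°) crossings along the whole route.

Leg 1: +176.97° → -122.35°, shortest Δλ = 60.68° (east) — crosses 180°.
Leg 2: -122.35° → +163.29°, shortest Δλ = -74.36° (west) — crosses 180°.
Leg 3: +163.29° → +19.43°, shortest Δλ = -143.86° (west) — does not cross 180°.
Leg 4: +19.43° → -170.67°, shortest Δλ = 169.9° (east) — crosses 180°.
Leg 5: -170.67° → +172.23°, shortest Δλ = -17.1° (west) — crosses 180°.
Total crossings: 4.

4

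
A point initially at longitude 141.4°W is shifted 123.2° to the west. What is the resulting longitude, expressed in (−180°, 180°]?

95.4°E

Start at -141.4°; shift −123.2° → -264.6°.
-264.6° lies outside (−180°, 180°]; add 360° → +95.4°.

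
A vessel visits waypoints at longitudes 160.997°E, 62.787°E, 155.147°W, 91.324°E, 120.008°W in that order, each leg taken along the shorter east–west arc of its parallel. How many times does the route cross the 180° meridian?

3

Leg 1: +160.997° → +62.787°, shortest Δλ = -98.21° (west) — does not cross 180°.
Leg 2: +62.787° → -155.147°, shortest Δλ = 142.066° (east) — crosses 180°.
Leg 3: -155.147° → +91.324°, shortest Δλ = -113.529° (west) — crosses 180°.
Leg 4: +91.324° → -120.008°, shortest Δλ = 148.668° (east) — crosses 180°.
Total crossings: 3.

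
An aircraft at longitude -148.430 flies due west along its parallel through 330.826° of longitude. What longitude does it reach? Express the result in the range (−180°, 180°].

Start at -148.430°; shift −330.826° → -479.256°.
-479.256° lies outside (−180°, 180°]; add 360° → -119.256°.

-119.256°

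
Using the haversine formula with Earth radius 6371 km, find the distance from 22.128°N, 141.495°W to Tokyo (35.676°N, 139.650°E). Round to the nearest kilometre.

7626 km

Δλ = 139.650 − -141.495 = 281.145°; wrapped into (−180°, 180°]: -78.855°.
Δφ = 35.676 − 22.128 = 13.548°.
a = sin²(Δφ/2) + cos φ₁ · cos φ₂ · sin²(Δλ/2) = 0.317435.
c = 2·atan2(√a, √(1−a)) = 1.19702 rad → d = 6371·c ≈ 7626.24 km.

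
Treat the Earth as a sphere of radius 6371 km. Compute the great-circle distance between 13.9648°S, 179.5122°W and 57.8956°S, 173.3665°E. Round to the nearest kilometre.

4921 km

Δλ = 173.3665 − -179.5122 = 352.8787°; wrapped into (−180°, 180°]: -7.1213°.
Δφ = -57.8956 − -13.9648 = -43.9308°.
a = sin²(Δφ/2) + cos φ₁ · cos φ₂ · sin²(Δλ/2) = 0.141900.
c = 2·atan2(√a, √(1−a)) = 0.77245 rad → d = 6371·c ≈ 4921.31 km.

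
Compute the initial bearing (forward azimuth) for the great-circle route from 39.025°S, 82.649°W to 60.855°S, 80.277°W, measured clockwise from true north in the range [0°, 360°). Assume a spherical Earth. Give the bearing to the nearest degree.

Δλ = -80.277 − -82.649 = 2.372°.
θ = atan2( sin Δλ · cos φ₂ , cos φ₁ · sin φ₂ − sin φ₁ · cos φ₂ · cos Δλ )
  = atan2(0.02016, -0.37212) = 176.899° → normalised to [0°, 360°): 176.899°.

177°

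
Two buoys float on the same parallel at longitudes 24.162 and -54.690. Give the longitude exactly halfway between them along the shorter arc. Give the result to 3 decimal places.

-15.264°

Signed shortest Δλ from +24.162° to -54.690° is -78.852°.
Midpoint longitude = +24.162° + (-78.852°)/2 = +24.162° − 39.426° = -15.264°.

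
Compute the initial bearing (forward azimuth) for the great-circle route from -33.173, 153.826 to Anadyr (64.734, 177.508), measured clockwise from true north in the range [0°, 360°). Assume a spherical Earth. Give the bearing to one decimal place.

10.0°

Δλ = 177.508 − 153.826 = 23.682°.
θ = atan2( sin Δλ · cos φ₂ , cos φ₁ · sin φ₂ − sin φ₁ · cos φ₂ · cos Δλ )
  = atan2(0.17144, 0.97083) = 10.015° → normalised to [0°, 360°): 10.015°.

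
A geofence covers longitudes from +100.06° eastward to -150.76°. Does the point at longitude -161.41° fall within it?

Band width going east from +100.06° to -150.76°: ((-150.76 − 100.06) mod 360) = 109.18°.
Offset of -161.41° east of the west edge: ((-161.41 − 100.06) mod 360) = 98.53°.
98.53° ≤ 109.18° ⇒ inside.

Yes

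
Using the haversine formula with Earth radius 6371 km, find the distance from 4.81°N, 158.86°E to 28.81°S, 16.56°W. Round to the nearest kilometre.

Δλ = -16.56 − 158.86 = -175.42°.
Δφ = -28.81 − 4.81 = -33.62°.
a = sin²(Δφ/2) + cos φ₁ · cos φ₂ · sin²(Δλ/2) = 0.955379.
c = 2·atan2(√a, √(1−a)) = 2.71591 rad → d = 6371·c ≈ 17303.07 km.

17303 km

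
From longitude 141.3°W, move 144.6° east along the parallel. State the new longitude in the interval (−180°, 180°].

3.3°E

Start at -141.3°; shift +144.6° → +3.3°.
+3.3° already lies in (−180°, 180°].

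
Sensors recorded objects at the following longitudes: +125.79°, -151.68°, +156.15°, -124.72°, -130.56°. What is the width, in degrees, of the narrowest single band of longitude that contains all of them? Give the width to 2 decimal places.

109.49°

Sort the longitudes: -151.68°, -130.56°, -124.72°, +125.79°, +156.15°.
Eastward gaps between consecutive values (wrapping around): 21.12°, 5.84°, 250.51°, 30.36°, 52.17°.
Largest gap = 250.51° ⇒ minimal covering band is its complement: 360° − 250.51° = 109.49°.
Band runs from +125.79° eastward to -124.72°, crossing the antimeridian.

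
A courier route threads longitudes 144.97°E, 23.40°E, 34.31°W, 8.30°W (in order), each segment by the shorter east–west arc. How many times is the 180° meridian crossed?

0

Leg 1: +144.97° → +23.40°, shortest Δλ = -121.57° (west) — does not cross 180°.
Leg 2: +23.40° → -34.31°, shortest Δλ = -57.71° (west) — does not cross 180°.
Leg 3: -34.31° → -8.30°, shortest Δλ = 26.01° (east) — does not cross 180°.
Total crossings: 0.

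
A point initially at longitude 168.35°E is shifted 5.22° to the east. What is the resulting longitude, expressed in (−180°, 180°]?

Start at +168.35°; shift +5.22° → +173.57°.
+173.57° already lies in (−180°, 180°].

173.57°E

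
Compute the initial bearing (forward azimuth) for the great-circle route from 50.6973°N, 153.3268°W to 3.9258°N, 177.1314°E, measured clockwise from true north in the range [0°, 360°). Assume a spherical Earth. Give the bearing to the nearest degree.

218°

Δλ = 177.1314 − -153.3268 = 330.4582°; wrapped into (−180°, 180°]: -29.5418°.
θ = atan2( sin Δλ · cos φ₂ , cos φ₁ · sin φ₂ − sin φ₁ · cos φ₂ · cos Δλ )
  = atan2(-0.49190, -0.62827) = -141.941° → normalised to [0°, 360°): 218.059°.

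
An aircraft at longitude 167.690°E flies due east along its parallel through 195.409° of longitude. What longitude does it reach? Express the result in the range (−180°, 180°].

Start at +167.690°; shift +195.409° → +363.099°.
+363.099° lies outside (−180°, 180°]; subtract 360° → +3.099°.

3.099°E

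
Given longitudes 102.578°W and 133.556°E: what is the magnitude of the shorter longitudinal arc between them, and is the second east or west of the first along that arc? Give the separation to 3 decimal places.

Raw difference: 133.556 − -102.578 = 236.134°.
Normalise into (−180°, 180°]: 236.134° − 360° = -123.866°.
Negative ⇒ the second point lies to the west; separation 123.866°.

123.866° west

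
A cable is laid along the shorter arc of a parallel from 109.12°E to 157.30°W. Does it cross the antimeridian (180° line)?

Naïve |-157.30 − 109.12| = 266.42° > 180°, so the shorter arc goes the other way round — across 180°.
Signed shortest Δλ = ((-157.30 − 109.12 + 180) mod 360) − 180 = 93.58°.
Going east by 93.58° from +109.12° passes through 180° before reaching -157.30°.

Yes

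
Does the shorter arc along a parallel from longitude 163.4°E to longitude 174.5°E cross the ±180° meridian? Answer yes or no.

No

Signed shortest Δλ = ((174.5 − 163.4 + 180) mod 360) − 180 = 11.1°.
Going east by 11.1° from +163.4° reaches +174.5° without touching 180°.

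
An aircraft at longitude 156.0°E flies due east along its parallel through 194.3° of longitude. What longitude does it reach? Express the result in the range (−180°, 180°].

9.7°W

Start at +156.0°; shift +194.3° → +350.3°.
+350.3° lies outside (−180°, 180°]; subtract 360° → -9.7°.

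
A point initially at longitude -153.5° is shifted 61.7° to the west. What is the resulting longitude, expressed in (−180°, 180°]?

Start at -153.5°; shift −61.7° → -215.2°.
-215.2° lies outside (−180°, 180°]; add 360° → +144.8°.

+144.8°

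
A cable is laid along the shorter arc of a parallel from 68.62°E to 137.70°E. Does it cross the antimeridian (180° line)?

No

Signed shortest Δλ = ((137.70 − 68.62 + 180) mod 360) − 180 = 69.08°.
Going east by 69.08° from +68.62° reaches +137.70° without touching 180°.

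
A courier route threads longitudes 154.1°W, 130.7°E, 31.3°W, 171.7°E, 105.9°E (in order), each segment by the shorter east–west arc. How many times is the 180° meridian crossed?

Leg 1: -154.1° → +130.7°, shortest Δλ = -75.2° (west) — crosses 180°.
Leg 2: +130.7° → -31.3°, shortest Δλ = -162.0° (west) — does not cross 180°.
Leg 3: -31.3° → +171.7°, shortest Δλ = -157.0° (west) — crosses 180°.
Leg 4: +171.7° → +105.9°, shortest Δλ = -65.8° (west) — does not cross 180°.
Total crossings: 2.

2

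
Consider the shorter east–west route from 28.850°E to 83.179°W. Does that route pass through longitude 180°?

Signed shortest Δλ = ((-83.179 − 28.850 + 180) mod 360) − 180 = -112.029°.
Going west by 112.029° from +28.850° reaches -83.179° without touching 180°.

No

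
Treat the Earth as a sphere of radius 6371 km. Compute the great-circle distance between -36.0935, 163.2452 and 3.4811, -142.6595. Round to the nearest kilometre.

7125 km

Δλ = -142.6595 − 163.2452 = -305.9047°; wrapped into (−180°, 180°]: 54.0953°.
Δφ = 3.4811 − -36.0935 = 39.5746°.
a = sin²(Δφ/2) + cos φ₁ · cos φ₂ · sin²(Δλ/2) = 0.281384.
c = 2·atan2(√a, √(1−a)) = 1.11828 rad → d = 6371·c ≈ 7124.55 km.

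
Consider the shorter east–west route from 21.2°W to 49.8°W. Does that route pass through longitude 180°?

No

Signed shortest Δλ = ((-49.8 − -21.2 + 180) mod 360) − 180 = -28.6°.
Going west by 28.6° from -21.2° reaches -49.8° without touching 180°.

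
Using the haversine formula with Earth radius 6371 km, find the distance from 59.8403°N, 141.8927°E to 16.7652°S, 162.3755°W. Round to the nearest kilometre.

9871 km

Δλ = -162.3755 − 141.8927 = -304.2682°; wrapped into (−180°, 180°]: 55.7318°.
Δφ = -16.7652 − 59.8403 = -76.6055°.
a = sin²(Δφ/2) + cos φ₁ · cos φ₂ · sin²(Δλ/2) = 0.489267.
c = 2·atan2(√a, √(1−a)) = 1.54933 rad → d = 6371·c ≈ 9870.78 km.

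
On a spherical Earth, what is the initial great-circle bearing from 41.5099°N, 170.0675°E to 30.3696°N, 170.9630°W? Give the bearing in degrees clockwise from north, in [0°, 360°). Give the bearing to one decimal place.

120.0°

Δλ = -170.9630 − 170.0675 = -341.0305°; wrapped into (−180°, 180°]: 18.9695°.
θ = atan2( sin Δλ · cos φ₂ , cos φ₁ · sin φ₂ − sin φ₁ · cos φ₂ · cos Δλ )
  = atan2(0.28046, -0.16216) = 120.036° → normalised to [0°, 360°): 120.036°.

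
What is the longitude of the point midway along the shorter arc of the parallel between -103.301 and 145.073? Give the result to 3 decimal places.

Signed shortest Δλ from -103.301° to +145.073° is -111.626°.
Midpoint longitude = -103.301° + (-111.626°)/2 = -103.301° − 55.813° = -159.114°.
(The naïve average (-103.301 + +145.073)/2 = 20.886° is on the wrong side of the globe.)

-159.114°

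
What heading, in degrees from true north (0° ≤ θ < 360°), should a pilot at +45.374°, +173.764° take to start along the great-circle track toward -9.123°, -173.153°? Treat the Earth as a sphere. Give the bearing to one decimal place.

164.3°

Δλ = -173.153 − 173.764 = -346.917°; wrapped into (−180°, 180°]: 13.083°.
θ = atan2( sin Δλ · cos φ₂ , cos φ₁ · sin φ₂ − sin φ₁ · cos φ₂ · cos Δλ )
  = atan2(0.22350, -0.79585) = 164.314° → normalised to [0°, 360°): 164.314°.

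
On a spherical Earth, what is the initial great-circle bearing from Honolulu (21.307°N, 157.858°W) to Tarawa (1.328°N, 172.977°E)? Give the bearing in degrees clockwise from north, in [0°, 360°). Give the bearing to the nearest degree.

239°

Δλ = 172.977 − -157.858 = 330.835°; wrapped into (−180°, 180°]: -29.165°.
θ = atan2( sin Δλ · cos φ₂ , cos φ₁ · sin φ₂ − sin φ₁ · cos φ₂ · cos Δλ )
  = atan2(-0.48720, -0.29562) = -121.249° → normalised to [0°, 360°): 238.751°.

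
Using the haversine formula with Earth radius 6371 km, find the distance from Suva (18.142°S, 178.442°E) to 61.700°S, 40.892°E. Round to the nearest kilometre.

Δλ = 40.892 − 178.442 = -137.550°.
Δφ = -61.700 − -18.142 = -43.558°.
a = sin²(Δφ/2) + cos φ₁ · cos φ₂ · sin²(Δλ/2) = 0.529133.
c = 2·atan2(√a, √(1−a)) = 1.62910 rad → d = 6371·c ≈ 10378.97 km.

10379 km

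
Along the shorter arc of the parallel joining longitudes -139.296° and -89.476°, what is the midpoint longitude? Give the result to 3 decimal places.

-114.386°

Signed shortest Δλ from -139.296° to -89.476° is +49.820°.
Midpoint longitude = -139.296° + (+49.820°)/2 = -139.296° + 24.910° = -114.386°.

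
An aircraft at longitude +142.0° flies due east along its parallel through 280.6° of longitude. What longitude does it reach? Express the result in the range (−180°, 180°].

Start at +142.0°; shift +280.6° → +422.6°.
+422.6° lies outside (−180°, 180°]; subtract 360° → +62.6°.

+62.6°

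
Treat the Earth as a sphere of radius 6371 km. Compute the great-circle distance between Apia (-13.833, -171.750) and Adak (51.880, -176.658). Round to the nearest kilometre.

7322 km

Δλ = -176.658 − -171.750 = -4.908°.
Δφ = 51.880 − -13.833 = 65.713°.
a = sin²(Δφ/2) + cos φ₁ · cos φ₂ · sin²(Δλ/2) = 0.295445.
c = 2·atan2(√a, √(1−a)) = 1.14932 rad → d = 6371·c ≈ 7322.31 km.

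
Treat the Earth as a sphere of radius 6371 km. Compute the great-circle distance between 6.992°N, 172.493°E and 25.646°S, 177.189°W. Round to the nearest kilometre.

Δλ = -177.189 − 172.493 = -349.682°; wrapped into (−180°, 180°]: 10.318°.
Δφ = -25.646 − 6.992 = -32.638°.
a = sin²(Δφ/2) + cos φ₁ · cos φ₂ · sin²(Δλ/2) = 0.086187.
c = 2·atan2(√a, √(1−a)) = 0.59593 rad → d = 6371·c ≈ 3796.69 km.

3797 km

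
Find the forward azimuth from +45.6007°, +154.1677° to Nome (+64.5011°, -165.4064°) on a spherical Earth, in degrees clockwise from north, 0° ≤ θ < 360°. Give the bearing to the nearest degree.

Δλ = -165.4064 − 154.1677 = -319.5741°; wrapped into (−180°, 180°]: 40.4259°.
θ = atan2( sin Δλ · cos φ₂ , cos φ₁ · sin φ₂ − sin φ₁ · cos φ₂ · cos Δλ )
  = atan2(0.27916, 0.39736) = 35.089° → normalised to [0°, 360°): 35.089°.

35°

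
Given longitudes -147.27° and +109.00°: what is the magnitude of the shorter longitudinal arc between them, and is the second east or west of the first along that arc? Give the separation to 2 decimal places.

Raw difference: 109.00 − -147.27 = 256.27°.
Normalise into (−180°, 180°]: 256.27° − 360° = -103.73°.
Negative ⇒ the second point lies to the west; separation 103.73°.

103.73° west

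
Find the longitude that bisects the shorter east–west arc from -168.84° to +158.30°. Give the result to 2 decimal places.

Signed shortest Δλ from -168.84° to +158.30° is -32.86°.
Midpoint longitude = -168.84° + (-32.86°)/2 = -168.84° − 16.43° = -185.27°.
Normalise into (−180°, 180°]: +174.73°.
(The naïve average (-168.84 + +158.30)/2 = -5.27° is on the wrong side of the globe.)

+174.73°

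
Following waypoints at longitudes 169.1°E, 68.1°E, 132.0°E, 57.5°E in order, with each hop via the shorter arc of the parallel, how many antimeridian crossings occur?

0

Leg 1: +169.1° → +68.1°, shortest Δλ = -101.0° (west) — does not cross 180°.
Leg 2: +68.1° → +132.0°, shortest Δλ = 63.9° (east) — does not cross 180°.
Leg 3: +132.0° → +57.5°, shortest Δλ = -74.5° (west) — does not cross 180°.
Total crossings: 0.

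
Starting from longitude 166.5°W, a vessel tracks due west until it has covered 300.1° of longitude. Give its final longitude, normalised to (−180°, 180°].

Start at -166.5°; shift −300.1° → -466.6°.
-466.6° lies outside (−180°, 180°]; add 360° → -106.6°.

106.6°W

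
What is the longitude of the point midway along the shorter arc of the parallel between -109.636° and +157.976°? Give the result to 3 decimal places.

Signed shortest Δλ from -109.636° to +157.976° is -92.388°.
Midpoint longitude = -109.636° + (-92.388°)/2 = -109.636° − 46.194° = -155.830°.
(The naïve average (-109.636 + +157.976)/2 = 24.17° is on the wrong side of the globe.)

-155.830°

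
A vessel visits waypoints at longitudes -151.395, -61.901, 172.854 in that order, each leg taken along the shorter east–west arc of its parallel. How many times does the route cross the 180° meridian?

Leg 1: -151.395° → -61.901°, shortest Δλ = 89.494° (east) — does not cross 180°.
Leg 2: -61.901° → +172.854°, shortest Δλ = -125.245° (west) — crosses 180°.
Total crossings: 1.

1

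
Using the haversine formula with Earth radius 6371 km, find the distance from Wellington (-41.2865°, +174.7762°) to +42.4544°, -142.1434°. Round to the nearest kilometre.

Δλ = -142.1434 − 174.7762 = -316.9196°; wrapped into (−180°, 180°]: 43.0804°.
Δφ = 42.4544 − -41.2865 = 83.7409°.
a = sin²(Δφ/2) + cos φ₁ · cos φ₂ · sin²(Δλ/2) = 0.520223.
c = 2·atan2(√a, √(1−a)) = 1.61125 rad → d = 6371·c ≈ 10265.30 km.

10265 km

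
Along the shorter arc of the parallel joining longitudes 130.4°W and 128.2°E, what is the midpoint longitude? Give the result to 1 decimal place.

Signed shortest Δλ from -130.4° to +128.2° is -101.4°.
Midpoint longitude = -130.4° + (-101.4°)/2 = -130.4° − 50.7° = -181.1°.
Normalise into (−180°, 180°]: +178.9°.
(The naïve average (-130.4 + +128.2)/2 = -1.1° is on the wrong side of the globe.)

178.9°E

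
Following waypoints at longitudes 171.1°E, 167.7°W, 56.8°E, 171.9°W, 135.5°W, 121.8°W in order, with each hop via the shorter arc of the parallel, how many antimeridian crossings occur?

3

Leg 1: +171.1° → -167.7°, shortest Δλ = 21.2° (east) — crosses 180°.
Leg 2: -167.7° → +56.8°, shortest Δλ = -135.5° (west) — crosses 180°.
Leg 3: +56.8° → -171.9°, shortest Δλ = 131.3° (east) — crosses 180°.
Leg 4: -171.9° → -135.5°, shortest Δλ = 36.4° (east) — does not cross 180°.
Leg 5: -135.5° → -121.8°, shortest Δλ = 13.7° (east) — does not cross 180°.
Total crossings: 3.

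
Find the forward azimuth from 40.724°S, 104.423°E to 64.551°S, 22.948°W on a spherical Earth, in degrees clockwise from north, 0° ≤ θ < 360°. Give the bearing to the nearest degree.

Δλ = -22.948 − 104.423 = -127.371°.
θ = atan2( sin Δλ · cos φ₂ , cos φ₁ · sin φ₂ − sin φ₁ · cos φ₂ · cos Δλ )
  = atan2(-0.34150, -0.85449) = -158.216° → normalised to [0°, 360°): 201.784°.

202°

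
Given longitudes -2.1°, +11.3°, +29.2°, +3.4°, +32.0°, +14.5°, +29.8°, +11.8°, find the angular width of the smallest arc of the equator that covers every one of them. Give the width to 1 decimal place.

34.1°

Sort the longitudes: -2.1°, +3.4°, +11.3°, +11.8°, +14.5°, +29.2°, +29.8°, +32.0°.
Eastward gaps between consecutive values (wrapping around): 5.5°, 7.9°, 0.5°, 2.7°, 14.7°, 0.6°, 2.2°, 325.9°.
Largest gap = 325.9° ⇒ minimal covering band is its complement: 360° − 325.9° = 34.1°.
Band runs from -2.1° eastward to +32.0°.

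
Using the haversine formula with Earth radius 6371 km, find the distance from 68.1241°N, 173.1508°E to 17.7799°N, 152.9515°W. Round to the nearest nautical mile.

3284 nmi

Δλ = -152.9515 − 173.1508 = -326.1023°; wrapped into (−180°, 180°]: 33.8977°.
Δφ = 17.7799 − 68.1241 = -50.3442°.
a = sin²(Δφ/2) + cos φ₁ · cos φ₂ · sin²(Δλ/2) = 0.211065.
c = 2·atan2(√a, √(1−a)) = 0.95468 rad → d = 6371·c ≈ 6082.26 km ≈ 3284.16 nmi.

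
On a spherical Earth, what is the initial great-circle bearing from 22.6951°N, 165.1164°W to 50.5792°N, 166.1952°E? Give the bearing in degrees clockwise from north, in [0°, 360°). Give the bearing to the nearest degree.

329°

Δλ = 166.1952 − -165.1164 = 331.3116°; wrapped into (−180°, 180°]: -28.6884°.
θ = atan2( sin Δλ · cos φ₂ , cos φ₁ · sin φ₂ − sin φ₁ · cos φ₂ · cos Δλ )
  = atan2(-0.30483, 0.49776) = -31.484° → normalised to [0°, 360°): 328.516°.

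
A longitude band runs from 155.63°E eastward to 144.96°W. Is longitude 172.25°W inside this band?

Band width going east from +155.63° to -144.96°: ((-144.96 − 155.63) mod 360) = 59.41°.
Offset of -172.25° east of the west edge: ((-172.25 − 155.63) mod 360) = 32.12°.
32.12° ≤ 59.41° ⇒ inside.

Yes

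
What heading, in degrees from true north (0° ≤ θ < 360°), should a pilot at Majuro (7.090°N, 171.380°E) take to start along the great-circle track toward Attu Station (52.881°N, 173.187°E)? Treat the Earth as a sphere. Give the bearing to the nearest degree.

2°

Δλ = 173.187 − 171.380 = 1.807°.
θ = atan2( sin Δλ · cos φ₂ , cos φ₁ · sin φ₂ − sin φ₁ · cos φ₂ · cos Δλ )
  = atan2(0.01903, 0.71684) = 1.521° → normalised to [0°, 360°): 1.521°.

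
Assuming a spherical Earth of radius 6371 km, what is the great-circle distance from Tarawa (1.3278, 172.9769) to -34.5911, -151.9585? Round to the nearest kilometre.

Δλ = -151.9585 − 172.9769 = -324.9354°; wrapped into (−180°, 180°]: 35.0646°.
Δφ = -34.5911 − 1.3278 = -35.9189°.
a = sin²(Δφ/2) + cos φ₁ · cos φ₂ · sin²(Δλ/2) = 0.169761.
c = 2·atan2(√a, √(1−a)) = 0.84934 rad → d = 6371·c ≈ 5411.16 km.

5411 km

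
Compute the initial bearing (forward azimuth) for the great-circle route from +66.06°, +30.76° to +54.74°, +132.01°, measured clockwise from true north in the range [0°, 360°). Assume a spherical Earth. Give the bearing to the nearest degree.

Δλ = 132.01 − 30.76 = 101.25°.
θ = atan2( sin Δλ · cos φ₂ , cos φ₁ · sin φ₂ − sin φ₁ · cos φ₂ · cos Δλ )
  = atan2(0.56620, 0.43427) = 52.512° → normalised to [0°, 360°): 52.512°.

53°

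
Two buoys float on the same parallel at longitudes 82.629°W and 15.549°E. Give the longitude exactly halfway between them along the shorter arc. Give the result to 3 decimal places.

Signed shortest Δλ from -82.629° to +15.549° is +98.178°.
Midpoint longitude = -82.629° + (+98.178°)/2 = -82.629° + 49.089° = -33.540°.

33.540°W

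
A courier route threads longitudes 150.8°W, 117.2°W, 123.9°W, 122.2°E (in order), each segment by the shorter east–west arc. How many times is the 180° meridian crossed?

1

Leg 1: -150.8° → -117.2°, shortest Δλ = 33.6° (east) — does not cross 180°.
Leg 2: -117.2° → -123.9°, shortest Δλ = -6.7° (west) — does not cross 180°.
Leg 3: -123.9° → +122.2°, shortest Δλ = -113.9° (west) — crosses 180°.
Total crossings: 1.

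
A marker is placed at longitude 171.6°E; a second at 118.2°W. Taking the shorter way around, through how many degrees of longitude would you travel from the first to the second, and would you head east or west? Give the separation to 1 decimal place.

70.2° east

Raw difference: -118.2 − 171.6 = -289.8°.
Normalise into (−180°, 180°]: -289.8° + 360° = 70.2°.
Positive ⇒ the second point lies to the east; separation 70.2°.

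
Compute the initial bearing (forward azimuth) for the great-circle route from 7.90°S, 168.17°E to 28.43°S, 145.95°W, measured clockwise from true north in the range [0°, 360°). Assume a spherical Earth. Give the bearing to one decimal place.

Δλ = -145.95 − 168.17 = -314.12°; wrapped into (−180°, 180°]: 45.88°.
θ = atan2( sin Δλ · cos φ₂ , cos φ₁ · sin φ₂ − sin φ₁ · cos φ₂ · cos Δλ )
  = atan2(0.63131, -0.38742) = 121.537° → normalised to [0°, 360°): 121.537°.

121.5°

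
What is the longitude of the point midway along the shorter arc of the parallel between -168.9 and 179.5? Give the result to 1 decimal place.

-174.7°

Signed shortest Δλ from -168.9° to +179.5° is -11.6°.
Midpoint longitude = -168.9° + (-11.6°)/2 = -168.9° − 5.8° = -174.7°.
(The naïve average (-168.9 + +179.5)/2 = 5.3° is on the wrong side of the globe.)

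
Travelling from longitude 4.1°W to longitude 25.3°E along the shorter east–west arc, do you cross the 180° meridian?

No

Signed shortest Δλ = ((25.3 − -4.1 + 180) mod 360) − 180 = 29.4°.
Going east by 29.4° from -4.1° reaches +25.3° without touching 180°.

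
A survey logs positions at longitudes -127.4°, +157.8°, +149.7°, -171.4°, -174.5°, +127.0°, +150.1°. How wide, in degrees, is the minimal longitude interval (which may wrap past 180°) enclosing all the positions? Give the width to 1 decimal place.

Sort the longitudes: -174.5°, -171.4°, -127.4°, +127.0°, +149.7°, +150.1°, +157.8°.
Eastward gaps between consecutive values (wrapping around): 3.1°, 44.0°, 254.4°, 22.7°, 0.4°, 7.7°, 27.7°.
Largest gap = 254.4° ⇒ minimal covering band is its complement: 360° − 254.4° = 105.6°.
Band runs from +127.0° eastward to -127.4°, crossing the antimeridian.

105.6°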